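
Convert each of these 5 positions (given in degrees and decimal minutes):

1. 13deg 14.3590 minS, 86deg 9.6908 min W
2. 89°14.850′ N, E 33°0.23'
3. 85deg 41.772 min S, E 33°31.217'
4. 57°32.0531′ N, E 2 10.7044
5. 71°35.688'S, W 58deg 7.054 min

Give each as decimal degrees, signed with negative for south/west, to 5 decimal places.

1. -13.23932, -86.16151
2. 89.24750, 33.00383
3. -85.69620, 33.52028
4. 57.53422, 2.17841
5. -71.59480, -58.11757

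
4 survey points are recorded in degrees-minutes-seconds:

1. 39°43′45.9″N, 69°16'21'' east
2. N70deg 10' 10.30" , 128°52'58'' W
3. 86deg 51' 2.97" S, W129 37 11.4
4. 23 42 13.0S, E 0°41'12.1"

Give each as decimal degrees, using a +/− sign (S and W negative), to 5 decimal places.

Point 1:
  Lat: 39 + 43/60 + 45.9/3600 = 39.729417
  N ⇒ keep positive
  λ: 69 + 16/60 + 21/3600 = 69.272500
  E → positive
Point 2:
  φ: 10′ + 10.3″ = 10.17167′; 70 + 10.17167/60 = 70.169528
  N → positive
  Longitude: 128° + 52/60 + 58/3600 = 128 + 0.866667 + 0.016111 = 128.882778
  W → negative
Point 3:
  Lat: 86° + 51/60 + 2.97/3600 = 86 + 0.850000 + 0.000825 = 86.850825
  hemisphere S, so the sign is −
  λ: 129° + 37/60 + 11.4/3600 = 129 + 0.616667 + 0.003167 = 129.619833
  W ⇒ negate
Point 4:
  φ: 23° + 42/60 + 13/3600 = 23 + 0.700000 + 0.003611 = 23.703611
  S → negative
  Lon: 41′ + 12.1″ = 41.20167′; 0 + 41.20167/60 = 0.686694
  E → positive

1. 39.72942, 69.27250
2. 70.16953, -128.88278
3. -86.85083, -129.61983
4. -23.70361, 0.68669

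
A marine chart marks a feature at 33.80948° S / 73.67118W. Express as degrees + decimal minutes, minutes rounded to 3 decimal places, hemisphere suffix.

φ: minutes = (33.809480 − 33) × 60 = 48.56880
Lon: fractional part 0.671180 → 40.27080 minutes

33° 48.569′ S, 73° 40.271′ W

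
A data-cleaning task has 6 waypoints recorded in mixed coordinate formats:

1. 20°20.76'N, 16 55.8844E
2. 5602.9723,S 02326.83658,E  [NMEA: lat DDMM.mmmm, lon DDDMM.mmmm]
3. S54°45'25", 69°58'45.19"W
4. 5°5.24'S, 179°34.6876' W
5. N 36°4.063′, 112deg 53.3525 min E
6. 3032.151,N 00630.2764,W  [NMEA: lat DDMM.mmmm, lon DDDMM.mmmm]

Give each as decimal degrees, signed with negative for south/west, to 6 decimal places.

1. 20.346000, 16.931407
2. -56.049538, 23.447276
3. -54.756944, -69.979219
4. -5.087333, -179.578127
5. 36.067717, 112.889208
6. 30.535850, -6.504607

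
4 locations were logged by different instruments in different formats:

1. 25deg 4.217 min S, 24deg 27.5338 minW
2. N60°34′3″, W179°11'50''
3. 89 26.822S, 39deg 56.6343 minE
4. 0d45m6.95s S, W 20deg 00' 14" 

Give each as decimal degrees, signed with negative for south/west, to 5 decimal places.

1. -25.07028, -24.45890
2. 60.56750, -179.19722
3. -89.44703, 39.94391
4. -0.75193, -20.00389

Point 1:
  Lat: 4.217′ = 0.070283°; total 25.070283
  S → negative
  λ: 27.5338′ = 0.458897°; total 24.458897
  W ⇒ negate
Point 2:
  φ: 60 + 34/60 + 3/3600 = 60.567500
  N → positive
  Longitude: 11′ + 50″ = 11.83333′; 179 + 11.83333/60 = 179.197222
  W → negative
Point 3:
  φ: 26.822′ = 0.447033°; total 89.447033
  hemisphere S, so the sign is −
  Longitude: 39 + 56.6343/60 = 39.943905
  E → positive
Point 4:
  Latitude: 45′ + 6.95″ = 45.11583′; 0 + 45.11583/60 = 0.751931
  S ⇒ negate
  λ: 0′ + 14″ = 0.23333′; 20 + 0.23333/60 = 20.003889
  hemisphere W, so the sign is −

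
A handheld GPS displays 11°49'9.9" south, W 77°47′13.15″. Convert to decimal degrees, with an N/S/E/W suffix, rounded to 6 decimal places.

11.819417° S, 77.786986° W

Lat: 49′ + 9.9″ = 49.16500′; 11 + 49.16500/60 = 11.8194167
Longitude: 77° + 47/60 + 13.15/3600 = 77 + 0.783333 + 0.003653 = 77.7869861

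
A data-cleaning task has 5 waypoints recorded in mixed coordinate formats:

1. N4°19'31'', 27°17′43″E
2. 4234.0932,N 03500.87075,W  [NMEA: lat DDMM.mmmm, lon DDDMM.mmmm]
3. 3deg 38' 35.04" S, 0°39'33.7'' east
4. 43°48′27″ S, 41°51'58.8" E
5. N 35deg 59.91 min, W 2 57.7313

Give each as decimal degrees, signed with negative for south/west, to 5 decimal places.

1. 4.32528, 27.29528
2. 42.56822, -35.01451
3. -3.64307, 0.65936
4. -43.80750, 41.86633
5. 35.99850, -2.96219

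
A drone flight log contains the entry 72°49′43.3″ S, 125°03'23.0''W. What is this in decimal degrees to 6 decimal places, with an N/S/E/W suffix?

Lat: 72° + 49/60 + 43.3/3600 = 72 + 0.816667 + 0.012028 = 72.8286944
λ: 3′ + 23″ = 3.38333′; 125 + 3.38333/60 = 125.0563889

72.828694° S, 125.056389° W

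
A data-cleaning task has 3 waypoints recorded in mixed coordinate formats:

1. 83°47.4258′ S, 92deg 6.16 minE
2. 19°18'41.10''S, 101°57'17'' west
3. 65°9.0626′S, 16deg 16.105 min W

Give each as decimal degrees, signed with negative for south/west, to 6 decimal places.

1. -83.790430, 92.102667
2. -19.311417, -101.954722
3. -65.151043, -16.268417

Point 1:
  Lat: 47.4258′ = 0.790430°; total 83.7904300
  S ⇒ negate
  Longitude: 92 + 6.16/60 = 92.1026667
  E → positive
Point 2:
  Lat: 19 + 18/60 + 41.1/3600 = 19.3114167
  S ⇒ negate
  Longitude: 57′ + 17″ = 57.28333′; 101 + 57.28333/60 = 101.9547222
  W → negative
Point 3:
  Lat: 9.0626′ = 0.151043°; total 65.1510433
  hemisphere S, so the sign is −
  Longitude: 16.105′ = 0.268417°; total 16.2684167
  W → negative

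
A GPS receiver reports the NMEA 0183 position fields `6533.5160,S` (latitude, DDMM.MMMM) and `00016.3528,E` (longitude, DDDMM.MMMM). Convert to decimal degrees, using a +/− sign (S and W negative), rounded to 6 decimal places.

-65.558600, 0.272547

φ: degrees = first 2 digits = 65, minutes = 33.516; 65 + 33.516/60 = 65.5586000
hemisphere S, so the sign is −
Lon: split at 3 digits → 000° and 16.3528′; 0 + 16.3528/60 = 0.2725467
E → positive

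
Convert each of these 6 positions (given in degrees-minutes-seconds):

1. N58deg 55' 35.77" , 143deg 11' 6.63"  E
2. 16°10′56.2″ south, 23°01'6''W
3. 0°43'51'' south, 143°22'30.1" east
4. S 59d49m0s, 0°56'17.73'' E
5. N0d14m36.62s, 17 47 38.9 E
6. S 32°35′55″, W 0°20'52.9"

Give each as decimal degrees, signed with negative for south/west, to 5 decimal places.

Point 1:
  φ: 58° + 55/60 + 35.77/3600 = 58 + 0.916667 + 0.009936 = 58.926603
  N ⇒ keep positive
  λ: 11′ + 6.63″ = 11.11050′; 143 + 11.11050/60 = 143.185175
  E ⇒ keep positive
Point 2:
  Lat: 16° + 10/60 + 56.2/3600 = 16 + 0.166667 + 0.015611 = 16.182278
  hemisphere S, so the sign is −
  Longitude: 23° + 1/60 + 6/3600 = 23 + 0.016667 + 0.001667 = 23.018333
  W ⇒ negate
Point 3:
  Latitude: 43′ + 51″ = 43.85000′; 0 + 43.85000/60 = 0.730833
  S ⇒ negate
  λ: 143 + 22/60 + 30.1/3600 = 143.375028
  E ⇒ keep positive
Point 4:
  Lat: 59° + 49/60 + 0/3600 = 59 + 0.816667 + 0.000000 = 59.816667
  hemisphere S, so the sign is −
  Longitude: 0 + 56/60 + 17.73/3600 = 0.938258
  E → positive
Point 5:
  Latitude: 14′ + 36.62″ = 14.61033′; 0 + 14.61033/60 = 0.243506
  N ⇒ keep positive
  Longitude: 47′ + 38.9″ = 47.64833′; 17 + 47.64833/60 = 17.794139
  E ⇒ keep positive
Point 6:
  φ: 32° + 35/60 + 55/3600 = 32 + 0.583333 + 0.015278 = 32.598611
  S → negative
  Longitude: 20′ + 52.9″ = 20.88167′; 0 + 20.88167/60 = 0.348028
  hemisphere W, so the sign is −

1. 58.92660, 143.18518
2. -16.18228, -23.01833
3. -0.73083, 143.37503
4. -59.81667, 0.93826
5. 0.24351, 17.79414
6. -32.59861, -0.34803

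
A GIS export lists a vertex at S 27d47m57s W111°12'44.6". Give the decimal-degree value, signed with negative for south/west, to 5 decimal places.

-27.79917, -111.21239

Lat: 27° + 47/60 + 57/3600 = 27 + 0.783333 + 0.015833 = 27.799167
hemisphere S, so the sign is −
Lon: 111° + 12/60 + 44.6/3600 = 111 + 0.200000 + 0.012389 = 111.212389
W → negative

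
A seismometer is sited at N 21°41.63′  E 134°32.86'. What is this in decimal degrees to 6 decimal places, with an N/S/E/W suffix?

21.693833° N, 134.547667° E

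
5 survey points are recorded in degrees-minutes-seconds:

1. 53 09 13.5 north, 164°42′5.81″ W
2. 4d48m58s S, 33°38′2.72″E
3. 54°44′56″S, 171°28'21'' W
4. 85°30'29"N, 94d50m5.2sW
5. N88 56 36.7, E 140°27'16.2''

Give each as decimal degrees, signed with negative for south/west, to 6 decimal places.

Point 1:
  φ: 53 + 9/60 + 13.5/3600 = 53.1537500
  N → positive
  λ: 42′ + 5.81″ = 42.09683′; 164 + 42.09683/60 = 164.7016139
  W ⇒ negate
Point 2:
  Lat: 48′ + 58″ = 48.96667′; 4 + 48.96667/60 = 4.8161111
  S ⇒ negate
  Lon: 33° + 38/60 + 2.72/3600 = 33 + 0.633333 + 0.000756 = 33.6340889
  E → positive
Point 3:
  Latitude: 44′ + 56″ = 44.93333′; 54 + 44.93333/60 = 54.7488889
  S → negative
  λ: 171 + 28/60 + 21/3600 = 171.4725000
  W → negative
Point 4:
  Lat: 85 + 30/60 + 29/3600 = 85.5080556
  N → positive
  Longitude: 94 + 50/60 + 5.2/3600 = 94.8347778
  W → negative
Point 5:
  φ: 88 + 56/60 + 36.7/3600 = 88.9435278
  N → positive
  Longitude: 140 + 27/60 + 16.2/3600 = 140.4545000
  E → positive

1. 53.153750, -164.701614
2. -4.816111, 33.634089
3. -54.748889, -171.472500
4. 85.508056, -94.834778
5. 88.943528, 140.454500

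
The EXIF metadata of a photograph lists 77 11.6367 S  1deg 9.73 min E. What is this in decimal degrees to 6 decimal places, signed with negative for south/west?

φ: 11.6367′ = 0.193945°; total 77.1939450
S ⇒ negate
λ: 1 + 9.73/60 = 1.1621667
E ⇒ keep positive

-77.193945, 1.162167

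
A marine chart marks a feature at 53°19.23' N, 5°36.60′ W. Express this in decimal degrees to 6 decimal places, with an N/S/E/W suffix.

Lat: 53 + 19.23/60 = 53.3205000
λ: 36.6′ = 0.610000°; total 5.6100000

53.320500° N, 5.610000° W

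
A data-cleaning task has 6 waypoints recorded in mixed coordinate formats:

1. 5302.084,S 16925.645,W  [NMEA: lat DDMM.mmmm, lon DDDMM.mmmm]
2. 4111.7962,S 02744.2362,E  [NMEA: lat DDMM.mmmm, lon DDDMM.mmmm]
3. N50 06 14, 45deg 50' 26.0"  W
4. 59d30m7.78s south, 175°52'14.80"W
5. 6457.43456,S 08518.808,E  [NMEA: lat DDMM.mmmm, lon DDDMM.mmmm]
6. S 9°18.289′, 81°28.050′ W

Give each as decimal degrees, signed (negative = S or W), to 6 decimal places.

1. -53.034733, -169.427417
2. -41.196603, 27.737270
3. 50.103889, -45.840556
4. -59.502161, -175.870778
5. -64.957243, 85.313467
6. -9.304817, -81.467500

Point 1:
  Latitude: degrees = first 2 digits = 53, minutes = 2.084; 53 + 2.084/60 = 53.0347333
  S ⇒ negate
  Lon: degrees = first 3 digits = 169, minutes = 25.645; 169 + 25.645/60 = 169.4274167
  W ⇒ negate
Point 2:
  Lat: split at 2 digits → 41° and 11.7962′; 41 + 11.7962/60 = 41.1966033
  hemisphere S, so the sign is −
  Lon: split at 3 digits → 027° and 44.2362′; 27 + 44.2362/60 = 27.7372700
  E ⇒ keep positive
Point 3:
  Latitude: 50° + 6/60 + 14/3600 = 50 + 0.100000 + 0.003889 = 50.1038889
  N ⇒ keep positive
  Lon: 50′ + 26″ = 50.43333′; 45 + 50.43333/60 = 45.8405556
  W ⇒ negate
Point 4:
  Latitude: 59° + 30/60 + 7.78/3600 = 59 + 0.500000 + 0.002161 = 59.5021611
  S → negative
  Longitude: 175° + 52/60 + 14.8/3600 = 175 + 0.866667 + 0.004111 = 175.8707778
  W ⇒ negate
Point 5:
  Latitude: degrees = first 2 digits = 64, minutes = 57.43456; 64 + 57.43456/60 = 64.9572427
  hemisphere S, so the sign is −
  λ: degrees = first 3 digits = 85, minutes = 18.808; 85 + 18.808/60 = 85.3134667
  E ⇒ keep positive
Point 6:
  Lat: 18.289′ = 0.304817°; total 9.3048167
  S → negative
  Lon: 28.05′ = 0.467500°; total 81.4675000
  W ⇒ negate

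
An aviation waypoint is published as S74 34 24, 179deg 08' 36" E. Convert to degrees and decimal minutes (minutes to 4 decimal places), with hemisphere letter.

74° 34.4000′ S, 179° 8.6000′ E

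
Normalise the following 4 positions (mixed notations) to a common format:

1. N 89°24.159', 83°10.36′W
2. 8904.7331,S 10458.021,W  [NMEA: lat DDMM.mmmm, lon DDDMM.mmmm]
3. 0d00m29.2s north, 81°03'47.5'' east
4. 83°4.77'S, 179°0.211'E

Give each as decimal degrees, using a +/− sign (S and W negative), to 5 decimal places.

Point 1:
  φ: 89 + 24.159/60 = 89.402650
  N ⇒ keep positive
  Lon: 83 + 10.36/60 = 83.172667
  W ⇒ negate
Point 2:
  φ: split at 2 digits → 89° and 4.7331′; 89 + 4.7331/60 = 89.078885
  S ⇒ negate
  Longitude: degrees = first 3 digits = 104, minutes = 58.021; 104 + 58.021/60 = 104.967017
  W ⇒ negate
Point 3:
  Latitude: 0° + 0/60 + 29.2/3600 = 0 + 0.000000 + 0.008111 = 0.008111
  N ⇒ keep positive
  λ: 3′ + 47.5″ = 3.79167′; 81 + 3.79167/60 = 81.063194
  E ⇒ keep positive
Point 4:
  Lat: 83 + 4.77/60 = 83.079500
  S ⇒ negate
  Lon: 179 + 0.211/60 = 179.003517
  E → positive

1. 89.40265, -83.17267
2. -89.07889, -104.96702
3. 0.00811, 81.06319
4. -83.07950, 179.00352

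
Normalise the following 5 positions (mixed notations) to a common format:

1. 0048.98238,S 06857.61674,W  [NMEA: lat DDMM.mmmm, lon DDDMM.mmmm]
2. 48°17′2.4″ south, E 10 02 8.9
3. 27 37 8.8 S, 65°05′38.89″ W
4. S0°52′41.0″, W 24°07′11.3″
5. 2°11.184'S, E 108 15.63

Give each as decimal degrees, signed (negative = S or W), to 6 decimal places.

1. -0.816373, -68.960279
2. -48.284000, 10.035806
3. -27.619111, -65.094136
4. -0.878056, -24.119806
5. -2.186400, 108.260500

Point 1:
  Lat: degrees = first 2 digits = 0, minutes = 48.98238; 0 + 48.98238/60 = 0.8163730
  hemisphere S, so the sign is −
  λ: split at 3 digits → 068° and 57.61674′; 68 + 57.61674/60 = 68.9602790
  W → negative
Point 2:
  Latitude: 48° + 17/60 + 2.4/3600 = 48 + 0.283333 + 0.000667 = 48.2840000
  S → negative
  Lon: 10 + 2/60 + 8.9/3600 = 10.0358056
  E → positive
Point 3:
  Latitude: 37′ + 8.8″ = 37.14667′; 27 + 37.14667/60 = 27.6191111
  S ⇒ negate
  Longitude: 5′ + 38.89″ = 5.64817′; 65 + 5.64817/60 = 65.0941361
  W → negative
Point 4:
  Lat: 52′ + 41″ = 52.68333′; 0 + 52.68333/60 = 0.8780556
  S → negative
  Lon: 24° + 7/60 + 11.3/3600 = 24 + 0.116667 + 0.003139 = 24.1198056
  W ⇒ negate
Point 5:
  φ: 2 + 11.184/60 = 2.1864000
  S ⇒ negate
  Lon: 15.63′ = 0.260500°; total 108.2605000
  E → positive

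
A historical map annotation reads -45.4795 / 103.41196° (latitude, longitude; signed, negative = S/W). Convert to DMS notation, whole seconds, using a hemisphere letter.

Latitude is negative → S; |value| = 45.479500
Latitude: 0.479500 × 60 = 28.77000′ → 28′, remainder × 60 = 46.20″
Longitude: 0.411960° → 24.71760′; 0.71760 × 60 = 43.06″

45°28′46″ S, 103°24′43″ E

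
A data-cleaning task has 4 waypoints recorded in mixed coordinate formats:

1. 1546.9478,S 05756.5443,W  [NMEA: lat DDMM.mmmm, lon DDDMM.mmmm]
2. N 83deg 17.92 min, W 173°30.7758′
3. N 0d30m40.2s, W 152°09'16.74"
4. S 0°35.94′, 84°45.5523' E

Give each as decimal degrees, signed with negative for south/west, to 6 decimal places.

1. -15.782463, -57.942405
2. 83.298667, -173.512930
3. 0.511167, -152.154650
4. -0.599000, 84.759205

Point 1:
  φ: split at 2 digits → 15° and 46.9478′; 15 + 46.9478/60 = 15.7824633
  S → negative
  Lon: degrees = first 3 digits = 57, minutes = 56.5443; 57 + 56.5443/60 = 57.9424050
  hemisphere W, so the sign is −
Point 2:
  Latitude: 17.92′ = 0.298667°; total 83.2986667
  N → positive
  Longitude: 30.7758′ = 0.512930°; total 173.5129300
  hemisphere W, so the sign is −
Point 3:
  Latitude: 0° + 30/60 + 40.2/3600 = 0 + 0.500000 + 0.011167 = 0.5111667
  N ⇒ keep positive
  Longitude: 152° + 9/60 + 16.74/3600 = 152 + 0.150000 + 0.004650 = 152.1546500
  hemisphere W, so the sign is −
Point 4:
  φ: 0 + 35.94/60 = 0.5990000
  hemisphere S, so the sign is −
  Longitude: 84 + 45.5523/60 = 84.7592050
  E → positive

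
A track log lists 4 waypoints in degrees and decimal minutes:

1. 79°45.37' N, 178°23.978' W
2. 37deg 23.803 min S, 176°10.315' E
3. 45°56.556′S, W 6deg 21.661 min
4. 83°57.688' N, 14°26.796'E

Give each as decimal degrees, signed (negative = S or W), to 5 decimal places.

1. 79.75617, -178.39963
2. -37.39672, 176.17192
3. -45.94260, -6.36102
4. 83.96147, 14.44660

Point 1:
  Latitude: 79 + 45.37/60 = 79.756167
  N ⇒ keep positive
  Longitude: 178 + 23.978/60 = 178.399633
  W → negative
Point 2:
  Lat: 37 + 23.803/60 = 37.396717
  S → negative
  λ: 176 + 10.315/60 = 176.171917
  E ⇒ keep positive
Point 3:
  φ: 56.556′ = 0.942600°; total 45.942600
  S → negative
  λ: 6 + 21.661/60 = 6.361017
  W ⇒ negate
Point 4:
  φ: 57.688′ = 0.961467°; total 83.961467
  N ⇒ keep positive
  λ: 26.796′ = 0.446600°; total 14.446600
  E ⇒ keep positive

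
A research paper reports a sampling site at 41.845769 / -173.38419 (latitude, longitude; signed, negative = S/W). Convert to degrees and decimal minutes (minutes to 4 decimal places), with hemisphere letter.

φ: 41° + 0.845769 × 60 = 41° 50.746140′
Longitude is negative → W; |value| = 173.384190
Lon: minutes = (173.384190 − 173) × 60 = 23.051400

41° 50.7461′ N, 173° 23.0514′ W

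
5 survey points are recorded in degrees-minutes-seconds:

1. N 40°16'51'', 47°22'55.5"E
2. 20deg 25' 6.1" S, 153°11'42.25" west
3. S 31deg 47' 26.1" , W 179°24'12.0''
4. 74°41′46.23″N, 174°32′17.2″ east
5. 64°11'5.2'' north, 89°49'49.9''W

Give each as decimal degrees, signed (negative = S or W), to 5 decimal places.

Point 1:
  φ: 16′ + 51″ = 16.85000′; 40 + 16.85000/60 = 40.280833
  N → positive
  λ: 47 + 22/60 + 55.5/3600 = 47.382083
  E → positive
Point 2:
  φ: 20° + 25/60 + 6.1/3600 = 20 + 0.416667 + 0.001694 = 20.418361
  S ⇒ negate
  Lon: 11′ + 42.25″ = 11.70417′; 153 + 11.70417/60 = 153.195069
  hemisphere W, so the sign is −
Point 3:
  Latitude: 47′ + 26.1″ = 47.43500′; 31 + 47.43500/60 = 31.790583
  hemisphere S, so the sign is −
  Lon: 179° + 24/60 + 12/3600 = 179 + 0.400000 + 0.003333 = 179.403333
  hemisphere W, so the sign is −
Point 4:
  Lat: 74 + 41/60 + 46.23/3600 = 74.696175
  N ⇒ keep positive
  λ: 32′ + 17.2″ = 32.28667′; 174 + 32.28667/60 = 174.538111
  E ⇒ keep positive
Point 5:
  Lat: 64° + 11/60 + 5.2/3600 = 64 + 0.183333 + 0.001444 = 64.184778
  N → positive
  λ: 49′ + 49.9″ = 49.83167′; 89 + 49.83167/60 = 89.830528
  W → negative

1. 40.28083, 47.38208
2. -20.41836, -153.19507
3. -31.79058, -179.40333
4. 74.69618, 174.53811
5. 64.18478, -89.83053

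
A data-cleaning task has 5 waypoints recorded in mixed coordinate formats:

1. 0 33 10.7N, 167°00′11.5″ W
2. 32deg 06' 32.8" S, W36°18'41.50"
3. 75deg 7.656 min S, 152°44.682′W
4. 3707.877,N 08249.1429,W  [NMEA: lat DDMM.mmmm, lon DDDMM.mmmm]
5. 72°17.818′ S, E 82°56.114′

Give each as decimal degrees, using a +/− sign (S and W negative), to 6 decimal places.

1. 0.552972, -167.003194
2. -32.109111, -36.311528
3. -75.127600, -152.744700
4. 37.131283, -82.819048
5. -72.296967, 82.935233

Point 1:
  Latitude: 33′ + 10.7″ = 33.17833′; 0 + 33.17833/60 = 0.5529722
  N → positive
  Longitude: 167 + 0/60 + 11.5/3600 = 167.0031944
  W ⇒ negate
Point 2:
  Lat: 6′ + 32.8″ = 6.54667′; 32 + 6.54667/60 = 32.1091111
  S → negative
  λ: 18′ + 41.5″ = 18.69167′; 36 + 18.69167/60 = 36.3115278
  hemisphere W, so the sign is −
Point 3:
  φ: 7.656′ = 0.127600°; total 75.1276000
  S ⇒ negate
  Longitude: 44.682′ = 0.744700°; total 152.7447000
  W ⇒ negate
Point 4:
  φ: degrees = first 2 digits = 37, minutes = 7.877; 37 + 7.877/60 = 37.1312833
  N → positive
  λ: degrees = first 3 digits = 82, minutes = 49.1429; 82 + 49.1429/60 = 82.8190483
  W → negative
Point 5:
  φ: 17.818′ = 0.296967°; total 72.2969667
  hemisphere S, so the sign is −
  λ: 56.114′ = 0.935233°; total 82.9352333
  E → positive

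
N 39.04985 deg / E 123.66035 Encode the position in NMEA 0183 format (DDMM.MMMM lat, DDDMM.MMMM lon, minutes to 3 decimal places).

3902.991,N / 12339.621,E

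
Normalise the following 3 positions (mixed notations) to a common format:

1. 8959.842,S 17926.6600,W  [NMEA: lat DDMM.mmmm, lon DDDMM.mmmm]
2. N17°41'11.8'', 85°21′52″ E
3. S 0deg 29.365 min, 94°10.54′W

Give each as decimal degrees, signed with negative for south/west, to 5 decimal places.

Point 1:
  Latitude: split at 2 digits → 89° and 59.842′; 89 + 59.842/60 = 89.997367
  hemisphere S, so the sign is −
  λ: degrees = first 3 digits = 179, minutes = 26.66; 179 + 26.66/60 = 179.444333
  W ⇒ negate
Point 2:
  Lat: 17 + 41/60 + 11.8/3600 = 17.686611
  N → positive
  λ: 85° + 21/60 + 52/3600 = 85 + 0.350000 + 0.014444 = 85.364444
  E → positive
Point 3:
  φ: 0 + 29.365/60 = 0.489417
  S → negative
  λ: 94 + 10.54/60 = 94.175667
  W ⇒ negate

1. -89.99737, -179.44433
2. 17.68661, 85.36444
3. -0.48942, -94.17567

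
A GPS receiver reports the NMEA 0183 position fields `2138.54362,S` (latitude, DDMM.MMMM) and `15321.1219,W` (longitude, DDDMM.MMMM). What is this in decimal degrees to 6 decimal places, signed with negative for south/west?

-21.642394, -153.352032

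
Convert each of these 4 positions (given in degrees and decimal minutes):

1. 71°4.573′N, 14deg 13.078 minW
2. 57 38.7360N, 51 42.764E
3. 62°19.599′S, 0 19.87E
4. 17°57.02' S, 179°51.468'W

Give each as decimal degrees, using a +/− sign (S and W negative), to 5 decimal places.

1. 71.07622, -14.21797
2. 57.64560, 51.71273
3. -62.32665, 0.33117
4. -17.95033, -179.85780

Point 1:
  Lat: 4.573′ = 0.076217°; total 71.076217
  N → positive
  Lon: 14 + 13.078/60 = 14.217967
  hemisphere W, so the sign is −
Point 2:
  Lat: 38.736′ = 0.645600°; total 57.645600
  N → positive
  Longitude: 42.764′ = 0.712733°; total 51.712733
  E → positive
Point 3:
  Latitude: 62 + 19.599/60 = 62.326650
  S → negative
  Lon: 19.87′ = 0.331167°; total 0.331167
  E → positive
Point 4:
  φ: 57.02′ = 0.950333°; total 17.950333
  S ⇒ negate
  λ: 51.468′ = 0.857800°; total 179.857800
  W → negative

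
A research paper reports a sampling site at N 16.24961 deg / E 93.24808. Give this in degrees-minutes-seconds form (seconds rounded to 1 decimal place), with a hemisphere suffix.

16°14′58.6″ N, 93°14′53.1″ E

φ: 0.249610° → 14.97660′; 0.97660 × 60 = 58.596″
Longitude: whole degrees 93; 14.88480′ → 14′ and 53.088″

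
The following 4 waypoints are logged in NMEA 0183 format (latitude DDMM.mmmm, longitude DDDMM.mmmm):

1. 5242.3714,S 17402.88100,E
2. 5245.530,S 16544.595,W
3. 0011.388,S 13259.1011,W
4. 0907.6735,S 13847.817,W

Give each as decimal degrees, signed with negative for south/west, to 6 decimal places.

Point 1:
  Lat: degrees = first 2 digits = 52, minutes = 42.3714; 52 + 42.3714/60 = 52.7061900
  hemisphere S, so the sign is −
  Longitude: degrees = first 3 digits = 174, minutes = 2.881; 174 + 2.881/60 = 174.0480167
  E ⇒ keep positive
Point 2:
  Latitude: split at 2 digits → 52° and 45.53′; 52 + 45.53/60 = 52.7588333
  S → negative
  Lon: degrees = first 3 digits = 165, minutes = 44.595; 165 + 44.595/60 = 165.7432500
  hemisphere W, so the sign is −
Point 3:
  Latitude: degrees = first 2 digits = 0, minutes = 11.388; 0 + 11.388/60 = 0.1898000
  hemisphere S, so the sign is −
  Longitude: degrees = first 3 digits = 132, minutes = 59.1011; 132 + 59.1011/60 = 132.9850183
  hemisphere W, so the sign is −
Point 4:
  Lat: degrees = first 2 digits = 9, minutes = 7.6735; 9 + 7.6735/60 = 9.1278917
  S → negative
  Lon: split at 3 digits → 138° and 47.817′; 138 + 47.817/60 = 138.7969500
  W → negative

1. -52.706190, 174.048017
2. -52.758833, -165.743250
3. -0.189800, -132.985018
4. -9.127892, -138.796950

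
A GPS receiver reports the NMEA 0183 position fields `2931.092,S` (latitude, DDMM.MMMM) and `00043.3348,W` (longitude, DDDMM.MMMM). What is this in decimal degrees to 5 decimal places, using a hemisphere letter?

29.51820° S, 0.72225° W

φ: degrees = first 2 digits = 29, minutes = 31.092; 29 + 31.092/60 = 29.518200
Lon: split at 3 digits → 000° and 43.3348′; 0 + 43.3348/60 = 0.722247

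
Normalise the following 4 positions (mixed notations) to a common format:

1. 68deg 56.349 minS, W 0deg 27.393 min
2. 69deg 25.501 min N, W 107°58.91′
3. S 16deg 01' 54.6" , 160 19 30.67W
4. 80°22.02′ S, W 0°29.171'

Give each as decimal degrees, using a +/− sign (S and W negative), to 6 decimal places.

1. -68.939150, -0.456550
2. 69.425017, -107.981833
3. -16.031833, -160.325186
4. -80.367000, -0.486183

Point 1:
  Latitude: 68 + 56.349/60 = 68.9391500
  S → negative
  λ: 27.393′ = 0.456550°; total 0.4565500
  W → negative
Point 2:
  φ: 25.501′ = 0.425017°; total 69.4250167
  N → positive
  λ: 107 + 58.91/60 = 107.9818333
  W → negative
Point 3:
  Latitude: 1′ + 54.6″ = 1.91000′; 16 + 1.91000/60 = 16.0318333
  S → negative
  λ: 160 + 19/60 + 30.67/3600 = 160.3251861
  W ⇒ negate
Point 4:
  Latitude: 22.02′ = 0.367000°; total 80.3670000
  S → negative
  Longitude: 0 + 29.171/60 = 0.4861833
  hemisphere W, so the sign is −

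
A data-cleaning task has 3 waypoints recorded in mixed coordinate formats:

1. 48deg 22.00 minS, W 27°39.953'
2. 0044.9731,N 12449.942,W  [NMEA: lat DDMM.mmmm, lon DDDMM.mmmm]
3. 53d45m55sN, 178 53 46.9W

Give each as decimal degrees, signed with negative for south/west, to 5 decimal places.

1. -48.36667, -27.66588
2. 0.74955, -124.83237
3. 53.76528, -178.89636

Point 1:
  Latitude: 22′ = 0.366667°; total 48.366667
  S ⇒ negate
  Lon: 27 + 39.953/60 = 27.665883
  W → negative
Point 2:
  φ: degrees = first 2 digits = 0, minutes = 44.9731; 0 + 44.9731/60 = 0.749552
  N → positive
  λ: split at 3 digits → 124° and 49.942′; 124 + 49.942/60 = 124.832367
  W ⇒ negate
Point 3:
  Lat: 53 + 45/60 + 55/3600 = 53.765278
  N → positive
  Longitude: 178 + 53/60 + 46.9/3600 = 178.896361
  hemisphere W, so the sign is −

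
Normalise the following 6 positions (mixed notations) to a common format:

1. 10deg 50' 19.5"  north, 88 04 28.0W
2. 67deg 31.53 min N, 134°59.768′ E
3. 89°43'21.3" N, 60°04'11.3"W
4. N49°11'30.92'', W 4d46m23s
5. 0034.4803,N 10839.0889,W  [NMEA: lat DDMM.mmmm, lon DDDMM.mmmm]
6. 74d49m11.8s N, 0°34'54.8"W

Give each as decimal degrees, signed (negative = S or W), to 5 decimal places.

1. 10.83875, -88.07444
2. 67.52550, 134.99613
3. 89.72258, -60.06981
4. 49.19192, -4.77306
5. 0.57467, -108.65148
6. 74.81994, -0.58189

Point 1:
  Lat: 10° + 50/60 + 19.5/3600 = 10 + 0.833333 + 0.005417 = 10.838750
  N → positive
  λ: 88° + 4/60 + 28/3600 = 88 + 0.066667 + 0.007778 = 88.074444
  W → negative
Point 2:
  φ: 31.53′ = 0.525500°; total 67.525500
  N → positive
  Longitude: 134 + 59.768/60 = 134.996133
  E → positive
Point 3:
  Latitude: 89 + 43/60 + 21.3/3600 = 89.722583
  N → positive
  λ: 60° + 4/60 + 11.3/3600 = 60 + 0.066667 + 0.003139 = 60.069806
  hemisphere W, so the sign is −
Point 4:
  Latitude: 49° + 11/60 + 30.92/3600 = 49 + 0.183333 + 0.008589 = 49.191922
  N ⇒ keep positive
  Lon: 46′ + 23″ = 46.38333′; 4 + 46.38333/60 = 4.773056
  W ⇒ negate
Point 5:
  Lat: degrees = first 2 digits = 0, minutes = 34.4803; 0 + 34.4803/60 = 0.574672
  N ⇒ keep positive
  Longitude: split at 3 digits → 108° and 39.0889′; 108 + 39.0889/60 = 108.651482
  hemisphere W, so the sign is −
Point 6:
  φ: 74° + 49/60 + 11.8/3600 = 74 + 0.816667 + 0.003278 = 74.819944
  N → positive
  Longitude: 34′ + 54.8″ = 34.91333′; 0 + 34.91333/60 = 0.581889
  W → negative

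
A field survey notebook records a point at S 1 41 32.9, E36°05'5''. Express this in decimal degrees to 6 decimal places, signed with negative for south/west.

-1.692472, 36.084722

φ: 1° + 41/60 + 32.9/3600 = 1 + 0.683333 + 0.009139 = 1.6924722
hemisphere S, so the sign is −
Longitude: 36 + 5/60 + 5/3600 = 36.0847222
E → positive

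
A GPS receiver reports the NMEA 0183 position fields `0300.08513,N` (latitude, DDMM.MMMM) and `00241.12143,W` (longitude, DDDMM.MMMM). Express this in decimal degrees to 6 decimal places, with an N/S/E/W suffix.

3.001419° N, 2.685357° W

Latitude: degrees = first 2 digits = 3, minutes = 0.08513; 3 + 0.08513/60 = 3.0014188
Longitude: degrees = first 3 digits = 2, minutes = 41.12143; 2 + 41.12143/60 = 2.6853572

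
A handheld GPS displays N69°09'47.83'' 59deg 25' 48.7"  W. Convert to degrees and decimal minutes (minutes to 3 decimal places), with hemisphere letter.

69° 9.797′ N, 59° 25.812′ W

Lat: 9 + 47.83/60 = 9.79717′
Lon: seconds/60 = 0.81167; minutes = 25 + 0.81167 = 25.81167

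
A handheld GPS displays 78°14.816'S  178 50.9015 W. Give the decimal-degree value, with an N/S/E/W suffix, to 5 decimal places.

78.24693° S, 178.84836° W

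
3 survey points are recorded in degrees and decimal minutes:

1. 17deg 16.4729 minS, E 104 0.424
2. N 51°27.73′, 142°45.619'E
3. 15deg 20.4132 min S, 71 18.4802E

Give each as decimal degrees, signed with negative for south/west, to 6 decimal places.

1. -17.274548, 104.007067
2. 51.462167, 142.760317
3. -15.340220, 71.308003

Point 1:
  φ: 16.4729′ = 0.274548°; total 17.2745483
  S ⇒ negate
  λ: 104 + 0.424/60 = 104.0070667
  E ⇒ keep positive
Point 2:
  Lat: 51 + 27.73/60 = 51.4621667
  N → positive
  λ: 45.619′ = 0.760317°; total 142.7603167
  E → positive
Point 3:
  Latitude: 20.4132′ = 0.340220°; total 15.3402200
  S ⇒ negate
  Longitude: 71 + 18.4802/60 = 71.3080033
  E ⇒ keep positive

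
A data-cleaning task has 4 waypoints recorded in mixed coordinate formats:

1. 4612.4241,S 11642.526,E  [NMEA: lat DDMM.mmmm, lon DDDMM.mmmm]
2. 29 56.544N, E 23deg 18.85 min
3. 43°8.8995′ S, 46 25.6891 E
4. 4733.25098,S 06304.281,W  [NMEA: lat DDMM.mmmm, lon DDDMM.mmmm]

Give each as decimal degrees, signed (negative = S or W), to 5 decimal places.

Point 1:
  φ: degrees = first 2 digits = 46, minutes = 12.4241; 46 + 12.4241/60 = 46.207068
  S → negative
  Lon: split at 3 digits → 116° and 42.526′; 116 + 42.526/60 = 116.708767
  E → positive
Point 2:
  Latitude: 56.544′ = 0.942400°; total 29.942400
  N ⇒ keep positive
  λ: 18.85′ = 0.314167°; total 23.314167
  E ⇒ keep positive
Point 3:
  φ: 8.8995′ = 0.148325°; total 43.148325
  hemisphere S, so the sign is −
  λ: 25.6891′ = 0.428152°; total 46.428152
  E ⇒ keep positive
Point 4:
  Lat: split at 2 digits → 47° and 33.25098′; 47 + 33.25098/60 = 47.554183
  S → negative
  λ: degrees = first 3 digits = 63, minutes = 4.281; 63 + 4.281/60 = 63.071350
  W → negative

1. -46.20707, 116.70877
2. 29.94240, 23.31417
3. -43.14833, 46.42815
4. -47.55418, -63.07135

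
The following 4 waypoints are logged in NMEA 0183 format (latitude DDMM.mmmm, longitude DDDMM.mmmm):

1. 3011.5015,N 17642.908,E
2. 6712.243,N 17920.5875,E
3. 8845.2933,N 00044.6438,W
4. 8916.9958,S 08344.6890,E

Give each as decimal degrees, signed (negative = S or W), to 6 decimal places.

1. 30.191692, 176.715133
2. 67.204050, 179.343125
3. 88.754888, -0.744063
4. -89.283263, 83.744817

Point 1:
  Lat: split at 2 digits → 30° and 11.5015′; 30 + 11.5015/60 = 30.1916917
  N → positive
  λ: degrees = first 3 digits = 176, minutes = 42.908; 176 + 42.908/60 = 176.7151333
  E → positive
Point 2:
  Latitude: degrees = first 2 digits = 67, minutes = 12.243; 67 + 12.243/60 = 67.2040500
  N → positive
  Longitude: split at 3 digits → 179° and 20.5875′; 179 + 20.5875/60 = 179.3431250
  E ⇒ keep positive
Point 3:
  Latitude: degrees = first 2 digits = 88, minutes = 45.2933; 88 + 45.2933/60 = 88.7548883
  N → positive
  λ: degrees = first 3 digits = 0, minutes = 44.6438; 0 + 44.6438/60 = 0.7440633
  W → negative
Point 4:
  Lat: split at 2 digits → 89° and 16.9958′; 89 + 16.9958/60 = 89.2832633
  hemisphere S, so the sign is −
  Lon: split at 3 digits → 083° and 44.689′; 83 + 44.689/60 = 83.7448167
  E → positive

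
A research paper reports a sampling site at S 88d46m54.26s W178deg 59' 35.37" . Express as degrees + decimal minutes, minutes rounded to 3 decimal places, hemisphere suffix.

φ: 46 + 54.26/60 = 46.90433′
Lon: seconds/60 = 0.58950; minutes = 59 + 0.58950 = 59.58950

88° 46.904′ S, 178° 59.590′ W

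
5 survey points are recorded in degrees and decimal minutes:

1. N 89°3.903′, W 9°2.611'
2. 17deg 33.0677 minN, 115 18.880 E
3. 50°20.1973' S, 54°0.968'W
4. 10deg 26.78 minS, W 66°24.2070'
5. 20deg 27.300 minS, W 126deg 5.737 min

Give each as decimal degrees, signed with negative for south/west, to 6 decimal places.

1. 89.065050, -9.043517
2. 17.551128, 115.314667
3. -50.336622, -54.016133
4. -10.446333, -66.403450
5. -20.455000, -126.095617

Point 1:
  Lat: 3.903′ = 0.065050°; total 89.0650500
  N → positive
  λ: 9 + 2.611/60 = 9.0435167
  hemisphere W, so the sign is −
Point 2:
  Lat: 33.0677′ = 0.551128°; total 17.5511283
  N → positive
  Longitude: 115 + 18.88/60 = 115.3146667
  E → positive
Point 3:
  Lat: 20.1973′ = 0.336622°; total 50.3366217
  S → negative
  λ: 54 + 0.968/60 = 54.0161333
  W → negative
Point 4:
  Latitude: 26.78′ = 0.446333°; total 10.4463333
  S → negative
  Lon: 24.207′ = 0.403450°; total 66.4034500
  hemisphere W, so the sign is −
Point 5:
  Lat: 20 + 27.3/60 = 20.4550000
  S ⇒ negate
  Lon: 5.737′ = 0.095617°; total 126.0956167
  W → negative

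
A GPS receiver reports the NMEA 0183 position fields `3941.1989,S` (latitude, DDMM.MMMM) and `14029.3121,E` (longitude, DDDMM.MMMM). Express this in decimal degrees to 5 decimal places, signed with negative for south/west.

-39.68665, 140.48854

Lat: degrees = first 2 digits = 39, minutes = 41.1989; 39 + 41.1989/60 = 39.686648
S → negative
Lon: split at 3 digits → 140° and 29.3121′; 140 + 29.3121/60 = 140.488535
E ⇒ keep positive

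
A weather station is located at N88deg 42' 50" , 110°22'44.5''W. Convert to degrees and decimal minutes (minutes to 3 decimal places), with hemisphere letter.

Lat: 42 + 50/60 = 42.83333′
Lon: seconds/60 = 0.74167; minutes = 22 + 0.74167 = 22.74167

88° 42.833′ N, 110° 22.742′ W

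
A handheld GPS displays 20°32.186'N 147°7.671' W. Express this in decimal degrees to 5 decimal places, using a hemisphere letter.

Latitude: 32.186′ = 0.536433°; total 20.536433
Longitude: 147 + 7.671/60 = 147.127850

20.53643° N, 147.12785° W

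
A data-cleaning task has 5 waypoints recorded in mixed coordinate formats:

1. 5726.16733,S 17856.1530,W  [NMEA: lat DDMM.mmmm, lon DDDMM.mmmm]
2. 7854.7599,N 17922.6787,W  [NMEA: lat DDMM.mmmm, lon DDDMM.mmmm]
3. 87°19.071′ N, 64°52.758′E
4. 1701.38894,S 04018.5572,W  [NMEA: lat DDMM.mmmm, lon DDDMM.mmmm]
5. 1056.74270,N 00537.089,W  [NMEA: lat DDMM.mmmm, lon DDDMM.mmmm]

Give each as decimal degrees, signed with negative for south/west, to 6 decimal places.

Point 1:
  φ: split at 2 digits → 57° and 26.16733′; 57 + 26.16733/60 = 57.4361222
  S → negative
  Lon: split at 3 digits → 178° and 56.153′; 178 + 56.153/60 = 178.9358833
  hemisphere W, so the sign is −
Point 2:
  φ: split at 2 digits → 78° and 54.7599′; 78 + 54.7599/60 = 78.9126650
  N ⇒ keep positive
  λ: split at 3 digits → 179° and 22.6787′; 179 + 22.6787/60 = 179.3779783
  W ⇒ negate
Point 3:
  Latitude: 87 + 19.071/60 = 87.3178500
  N → positive
  Lon: 64 + 52.758/60 = 64.8793000
  E → positive
Point 4:
  Latitude: split at 2 digits → 17° and 1.38894′; 17 + 1.38894/60 = 17.0231490
  hemisphere S, so the sign is −
  Longitude: split at 3 digits → 040° and 18.5572′; 40 + 18.5572/60 = 40.3092867
  W ⇒ negate
Point 5:
  φ: split at 2 digits → 10° and 56.7427′; 10 + 56.7427/60 = 10.9457117
  N ⇒ keep positive
  Longitude: degrees = first 3 digits = 5, minutes = 37.089; 5 + 37.089/60 = 5.6181500
  W → negative

1. -57.436122, -178.935883
2. 78.912665, -179.377978
3. 87.317850, 64.879300
4. -17.023149, -40.309287
5. 10.945712, -5.618150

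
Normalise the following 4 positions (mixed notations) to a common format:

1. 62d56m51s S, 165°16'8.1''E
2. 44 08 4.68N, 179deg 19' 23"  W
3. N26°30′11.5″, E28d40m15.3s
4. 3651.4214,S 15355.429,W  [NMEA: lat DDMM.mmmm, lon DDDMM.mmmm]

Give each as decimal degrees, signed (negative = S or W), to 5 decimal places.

1. -62.94750, 165.26892
2. 44.13463, -179.32306
3. 26.50319, 28.67092
4. -36.85702, -153.92382

Point 1:
  Latitude: 56′ + 51″ = 56.85000′; 62 + 56.85000/60 = 62.947500
  S → negative
  λ: 165 + 16/60 + 8.1/3600 = 165.268917
  E → positive
Point 2:
  Latitude: 44 + 8/60 + 4.68/3600 = 44.134633
  N ⇒ keep positive
  Lon: 19′ + 23″ = 19.38333′; 179 + 19.38333/60 = 179.323056
  W ⇒ negate
Point 3:
  Latitude: 30′ + 11.5″ = 30.19167′; 26 + 30.19167/60 = 26.503194
  N → positive
  λ: 28 + 40/60 + 15.3/3600 = 28.670917
  E ⇒ keep positive
Point 4:
  Latitude: degrees = first 2 digits = 36, minutes = 51.4214; 36 + 51.4214/60 = 36.857023
  hemisphere S, so the sign is −
  Lon: degrees = first 3 digits = 153, minutes = 55.429; 153 + 55.429/60 = 153.923817
  W → negative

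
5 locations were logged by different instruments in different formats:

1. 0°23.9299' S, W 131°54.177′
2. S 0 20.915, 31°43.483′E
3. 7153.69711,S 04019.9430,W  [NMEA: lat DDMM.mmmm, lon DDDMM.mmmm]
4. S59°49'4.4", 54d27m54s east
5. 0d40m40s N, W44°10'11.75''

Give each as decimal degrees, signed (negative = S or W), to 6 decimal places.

Point 1:
  φ: 0 + 23.9299/60 = 0.3988317
  S → negative
  λ: 131 + 54.177/60 = 131.9029500
  W → negative
Point 2:
  φ: 20.915′ = 0.348583°; total 0.3485833
  S → negative
  Longitude: 43.483′ = 0.724717°; total 31.7247167
  E ⇒ keep positive
Point 3:
  Latitude: split at 2 digits → 71° and 53.69711′; 71 + 53.69711/60 = 71.8949518
  hemisphere S, so the sign is −
  Longitude: split at 3 digits → 040° and 19.943′; 40 + 19.943/60 = 40.3323833
  hemisphere W, so the sign is −
Point 4:
  φ: 49′ + 4.4″ = 49.07333′; 59 + 49.07333/60 = 59.8178889
  S → negative
  Lon: 54 + 27/60 + 54/3600 = 54.4650000
  E → positive
Point 5:
  Lat: 0° + 40/60 + 40/3600 = 0 + 0.666667 + 0.011111 = 0.6777778
  N ⇒ keep positive
  Lon: 44° + 10/60 + 11.75/3600 = 44 + 0.166667 + 0.003264 = 44.1699306
  W → negative

1. -0.398832, -131.902950
2. -0.348583, 31.724717
3. -71.894952, -40.332383
4. -59.817889, 54.465000
5. 0.677778, -44.169931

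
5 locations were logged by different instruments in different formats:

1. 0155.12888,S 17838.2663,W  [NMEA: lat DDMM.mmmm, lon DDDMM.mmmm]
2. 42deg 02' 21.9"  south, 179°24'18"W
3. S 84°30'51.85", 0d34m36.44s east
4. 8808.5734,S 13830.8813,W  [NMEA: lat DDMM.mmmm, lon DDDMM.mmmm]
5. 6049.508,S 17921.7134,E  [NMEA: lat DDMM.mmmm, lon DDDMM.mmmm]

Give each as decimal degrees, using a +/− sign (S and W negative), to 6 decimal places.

1. -1.918815, -178.637772
2. -42.039417, -179.405000
3. -84.514403, 0.576789
4. -88.142890, -138.514688
5. -60.825133, 179.361890

Point 1:
  Lat: degrees = first 2 digits = 1, minutes = 55.12888; 1 + 55.12888/60 = 1.9188147
  S → negative
  λ: split at 3 digits → 178° and 38.2663′; 178 + 38.2663/60 = 178.6377717
  W → negative
Point 2:
  Lat: 42° + 2/60 + 21.9/3600 = 42 + 0.033333 + 0.006083 = 42.0394167
  hemisphere S, so the sign is −
  λ: 179° + 24/60 + 18/3600 = 179 + 0.400000 + 0.005000 = 179.4050000
  hemisphere W, so the sign is −
Point 3:
  Lat: 84° + 30/60 + 51.85/3600 = 84 + 0.500000 + 0.014403 = 84.5144028
  S ⇒ negate
  Lon: 0 + 34/60 + 36.44/3600 = 0.5767889
  E ⇒ keep positive
Point 4:
  Lat: split at 2 digits → 88° and 8.5734′; 88 + 8.5734/60 = 88.1428900
  S → negative
  Longitude: split at 3 digits → 138° and 30.8813′; 138 + 30.8813/60 = 138.5146883
  W → negative
Point 5:
  φ: split at 2 digits → 60° and 49.508′; 60 + 49.508/60 = 60.8251333
  S → negative
  λ: degrees = first 3 digits = 179, minutes = 21.7134; 179 + 21.7134/60 = 179.3618900
  E → positive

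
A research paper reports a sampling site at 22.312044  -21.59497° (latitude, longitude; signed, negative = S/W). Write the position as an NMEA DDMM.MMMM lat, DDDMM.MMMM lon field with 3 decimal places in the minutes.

2218.723,N / 02135.698,W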